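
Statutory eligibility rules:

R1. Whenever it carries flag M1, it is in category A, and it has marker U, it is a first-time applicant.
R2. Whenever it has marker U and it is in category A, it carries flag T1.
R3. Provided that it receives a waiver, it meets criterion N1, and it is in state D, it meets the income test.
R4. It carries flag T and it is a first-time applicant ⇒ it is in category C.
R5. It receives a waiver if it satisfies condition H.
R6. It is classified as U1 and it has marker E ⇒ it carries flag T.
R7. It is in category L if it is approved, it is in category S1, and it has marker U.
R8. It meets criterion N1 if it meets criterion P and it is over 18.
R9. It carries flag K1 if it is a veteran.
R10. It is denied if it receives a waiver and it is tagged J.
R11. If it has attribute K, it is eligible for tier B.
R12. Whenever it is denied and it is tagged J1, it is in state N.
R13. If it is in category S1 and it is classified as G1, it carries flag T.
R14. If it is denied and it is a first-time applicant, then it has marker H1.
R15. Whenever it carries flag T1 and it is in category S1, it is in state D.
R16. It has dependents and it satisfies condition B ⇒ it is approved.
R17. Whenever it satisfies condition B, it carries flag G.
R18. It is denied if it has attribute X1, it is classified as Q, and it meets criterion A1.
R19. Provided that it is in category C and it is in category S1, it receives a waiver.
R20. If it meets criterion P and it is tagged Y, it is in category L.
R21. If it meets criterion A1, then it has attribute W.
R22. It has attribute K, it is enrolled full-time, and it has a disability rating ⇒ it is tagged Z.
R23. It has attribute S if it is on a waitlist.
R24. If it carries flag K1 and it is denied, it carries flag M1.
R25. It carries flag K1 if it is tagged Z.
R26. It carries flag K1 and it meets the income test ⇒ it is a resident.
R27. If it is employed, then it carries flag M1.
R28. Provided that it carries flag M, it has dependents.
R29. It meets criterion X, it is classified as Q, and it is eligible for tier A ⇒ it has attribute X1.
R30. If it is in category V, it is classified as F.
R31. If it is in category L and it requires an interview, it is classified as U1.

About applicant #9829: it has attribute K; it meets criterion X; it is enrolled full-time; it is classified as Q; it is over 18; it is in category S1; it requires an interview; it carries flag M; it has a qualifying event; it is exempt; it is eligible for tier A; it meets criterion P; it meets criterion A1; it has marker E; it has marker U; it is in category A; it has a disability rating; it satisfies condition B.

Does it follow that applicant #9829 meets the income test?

Yes

By R2 (it has marker U, it is in category A): it carries flag T1.
By R8 (it meets criterion P, it is over 18): it meets criterion N1.
By R15 (it carries flag T1, it is in category S1): it is in state D.
By R22 (it has attribute K, it is enrolled full-time, it has a disability rating): it is tagged Z.
By R25 (it is tagged Z): it carries flag K1.
By R28 (it carries flag M): it has dependents.
By R29 (it meets criterion X, it is classified as Q, it is eligible for tier A): it has attribute X1.
By R16 (it has dependents, it satisfies condition B): it is approved.
By R18 (it has attribute X1, it is classified as Q, it meets criterion A1): it is denied.
By R24 (it carries flag K1, it is denied): it carries flag M1.
By R1 (it carries flag M1, it is in category A, it has marker U): it is a first-time applicant.
By R7 (it is approved, it is in category S1, it has marker U): it is in category L.
By R31 (it is in category L, it requires an interview): it is classified as U1.
By R6 (it is classified as U1, it has marker E): it carries flag T.
By R4 (it carries flag T, it is a first-time applicant): it is in category C.
By R19 (it is in category C, it is in category S1): it receives a waiver.
By R3 (it receives a waiver, it meets criterion N1, it is in state D): it meets the income test.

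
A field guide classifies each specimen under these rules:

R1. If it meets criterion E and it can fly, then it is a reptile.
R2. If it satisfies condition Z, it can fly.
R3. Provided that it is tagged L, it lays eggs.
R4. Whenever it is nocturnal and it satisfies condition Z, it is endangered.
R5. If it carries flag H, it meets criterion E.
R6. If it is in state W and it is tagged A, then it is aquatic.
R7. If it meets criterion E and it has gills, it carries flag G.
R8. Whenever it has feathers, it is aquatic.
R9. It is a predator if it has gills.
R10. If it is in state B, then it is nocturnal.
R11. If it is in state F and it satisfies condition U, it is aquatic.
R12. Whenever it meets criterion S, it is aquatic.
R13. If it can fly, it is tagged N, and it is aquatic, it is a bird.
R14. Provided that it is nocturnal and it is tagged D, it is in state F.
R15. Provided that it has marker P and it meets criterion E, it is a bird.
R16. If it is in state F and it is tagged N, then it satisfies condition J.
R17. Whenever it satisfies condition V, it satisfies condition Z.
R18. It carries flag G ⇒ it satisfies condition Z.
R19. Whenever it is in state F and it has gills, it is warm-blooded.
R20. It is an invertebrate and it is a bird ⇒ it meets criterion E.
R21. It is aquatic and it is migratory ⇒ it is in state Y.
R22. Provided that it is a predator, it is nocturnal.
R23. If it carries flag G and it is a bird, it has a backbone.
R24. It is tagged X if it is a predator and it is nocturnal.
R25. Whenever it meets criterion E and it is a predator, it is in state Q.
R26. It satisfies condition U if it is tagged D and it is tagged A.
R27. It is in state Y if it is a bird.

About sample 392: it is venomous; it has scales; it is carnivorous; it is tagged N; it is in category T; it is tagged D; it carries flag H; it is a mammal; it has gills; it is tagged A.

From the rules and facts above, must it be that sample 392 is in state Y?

By R5 (it carries flag H): it meets criterion E.
By R7 (it meets criterion E, it has gills): it carries flag G.
By R9 (it has gills): it is a predator.
By R18 (it carries flag G): it satisfies condition Z.
By R22 (it is a predator): it is nocturnal.
By R26 (it is tagged D, it is tagged A): it satisfies condition U.
By R2 (it satisfies condition Z): it can fly.
By R14 (it is nocturnal, it is tagged D): it is in state F.
By R11 (it is in state F, it satisfies condition U): it is aquatic.
By R13 (it can fly, it is tagged N, it is aquatic): it is a bird.
By R27 (it is a bird): it is in state Y.

Yes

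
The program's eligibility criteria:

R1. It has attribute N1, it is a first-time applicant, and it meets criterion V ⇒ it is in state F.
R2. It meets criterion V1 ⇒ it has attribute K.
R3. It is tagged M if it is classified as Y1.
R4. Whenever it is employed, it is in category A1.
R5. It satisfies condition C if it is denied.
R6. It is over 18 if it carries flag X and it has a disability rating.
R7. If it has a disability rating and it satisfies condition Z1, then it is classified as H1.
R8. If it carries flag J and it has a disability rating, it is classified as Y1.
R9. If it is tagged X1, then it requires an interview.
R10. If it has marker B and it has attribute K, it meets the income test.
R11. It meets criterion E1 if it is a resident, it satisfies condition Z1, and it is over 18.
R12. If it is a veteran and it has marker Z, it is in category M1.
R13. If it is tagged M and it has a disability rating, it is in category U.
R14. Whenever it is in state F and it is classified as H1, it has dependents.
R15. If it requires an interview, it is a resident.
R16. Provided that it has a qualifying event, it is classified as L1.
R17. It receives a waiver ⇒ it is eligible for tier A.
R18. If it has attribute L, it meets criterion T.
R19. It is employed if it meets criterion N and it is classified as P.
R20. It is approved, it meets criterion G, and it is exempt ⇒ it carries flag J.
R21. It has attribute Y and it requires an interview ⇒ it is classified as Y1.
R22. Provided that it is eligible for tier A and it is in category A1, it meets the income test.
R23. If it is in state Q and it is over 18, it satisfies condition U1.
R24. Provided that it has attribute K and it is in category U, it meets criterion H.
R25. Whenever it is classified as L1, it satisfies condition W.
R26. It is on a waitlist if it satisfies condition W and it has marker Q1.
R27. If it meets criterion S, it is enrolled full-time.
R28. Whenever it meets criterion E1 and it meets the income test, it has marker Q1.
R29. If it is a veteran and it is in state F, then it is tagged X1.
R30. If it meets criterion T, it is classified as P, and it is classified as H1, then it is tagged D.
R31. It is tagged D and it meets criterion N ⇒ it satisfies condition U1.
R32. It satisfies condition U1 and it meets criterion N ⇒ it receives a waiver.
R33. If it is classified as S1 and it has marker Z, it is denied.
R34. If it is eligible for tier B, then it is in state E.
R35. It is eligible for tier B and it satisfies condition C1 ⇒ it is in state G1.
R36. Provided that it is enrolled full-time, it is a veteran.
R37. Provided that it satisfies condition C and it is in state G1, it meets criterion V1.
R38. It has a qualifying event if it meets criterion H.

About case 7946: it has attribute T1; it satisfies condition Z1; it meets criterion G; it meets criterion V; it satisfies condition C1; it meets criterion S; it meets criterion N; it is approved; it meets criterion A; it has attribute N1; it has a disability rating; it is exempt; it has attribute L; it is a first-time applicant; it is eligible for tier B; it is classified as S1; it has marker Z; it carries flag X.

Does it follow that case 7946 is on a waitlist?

No

Forward chaining from the given facts derives: is in state F, is over 18, is classified as H1, has dependents, meets criterion T, carries flag J, is enrolled full-time, is denied, is in state E, is in state G1, is a veteran, satisfies condition C, is classified as Y1, is in category M1, is tagged X1, meets criterion V1, has attribute K, is tagged M, requires an interview, is in category U, is a resident, meets criterion H, has a qualifying event, meets criterion E1, is classified as L1, satisfies condition W.
The only rule concluding "it is on a waitlist" is R26, which needs "it has marker Q1"; that is never established.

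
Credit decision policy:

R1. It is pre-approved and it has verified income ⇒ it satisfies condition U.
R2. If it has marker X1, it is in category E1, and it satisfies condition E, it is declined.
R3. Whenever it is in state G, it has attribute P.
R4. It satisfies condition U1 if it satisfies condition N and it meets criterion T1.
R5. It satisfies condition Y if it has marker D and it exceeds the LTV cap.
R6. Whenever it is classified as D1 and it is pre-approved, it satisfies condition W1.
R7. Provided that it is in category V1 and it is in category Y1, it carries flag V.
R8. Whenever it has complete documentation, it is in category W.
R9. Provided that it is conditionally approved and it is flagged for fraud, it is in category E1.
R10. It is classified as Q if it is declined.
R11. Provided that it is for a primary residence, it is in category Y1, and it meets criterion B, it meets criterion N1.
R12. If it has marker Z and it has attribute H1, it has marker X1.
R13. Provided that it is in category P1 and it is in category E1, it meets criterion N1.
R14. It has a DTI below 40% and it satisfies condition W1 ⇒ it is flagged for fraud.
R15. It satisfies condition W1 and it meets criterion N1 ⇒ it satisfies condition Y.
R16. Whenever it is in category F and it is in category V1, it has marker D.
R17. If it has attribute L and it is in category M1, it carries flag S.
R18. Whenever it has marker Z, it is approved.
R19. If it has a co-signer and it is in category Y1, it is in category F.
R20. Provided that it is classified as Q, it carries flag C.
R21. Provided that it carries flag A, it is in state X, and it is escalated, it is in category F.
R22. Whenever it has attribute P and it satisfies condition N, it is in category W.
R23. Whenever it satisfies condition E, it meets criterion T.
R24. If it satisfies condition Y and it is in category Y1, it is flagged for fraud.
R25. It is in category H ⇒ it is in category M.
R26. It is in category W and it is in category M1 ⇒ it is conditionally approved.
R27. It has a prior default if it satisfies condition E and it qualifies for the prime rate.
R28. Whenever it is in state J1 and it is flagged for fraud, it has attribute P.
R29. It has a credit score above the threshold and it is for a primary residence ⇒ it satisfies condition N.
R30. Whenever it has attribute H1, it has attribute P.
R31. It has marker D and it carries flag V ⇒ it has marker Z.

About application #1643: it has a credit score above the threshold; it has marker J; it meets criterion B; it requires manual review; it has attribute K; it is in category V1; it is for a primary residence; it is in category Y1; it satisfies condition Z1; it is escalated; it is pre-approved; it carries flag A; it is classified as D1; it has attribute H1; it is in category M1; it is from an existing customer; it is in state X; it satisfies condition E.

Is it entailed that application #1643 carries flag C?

By R6 (it is classified as D1, it is pre-approved): it satisfies condition W1.
By R7 (it is in category V1, it is in category Y1): it carries flag V.
By R11 (it is for a primary residence, it is in category Y1, it meets criterion B): it meets criterion N1.
By R15 (it satisfies condition W1, it meets criterion N1): it satisfies condition Y.
By R21 (it carries flag A, it is in state X, it is escalated): it is in category F.
By R24 (it satisfies condition Y, it is in category Y1): it is flagged for fraud.
By R29 (it has a credit score above the threshold, it is for a primary residence): it satisfies condition N.
By R30 (it has attribute H1): it has attribute P.
By R16 (it is in category F, it is in category V1): it has marker D.
By R22 (it has attribute P, it satisfies condition N): it is in category W.
By R26 (it is in category W, it is in category M1): it is conditionally approved.
By R31 (it has marker D, it carries flag V): it has marker Z.
By R9 (it is conditionally approved, it is flagged for fraud): it is in category E1.
By R12 (it has marker Z, it has attribute H1): it has marker X1.
By R2 (it has marker X1, it is in category E1, it satisfies condition E): it is declined.
By R10 (it is declined): it is classified as Q.
By R20 (it is classified as Q): it carries flag C.

Yes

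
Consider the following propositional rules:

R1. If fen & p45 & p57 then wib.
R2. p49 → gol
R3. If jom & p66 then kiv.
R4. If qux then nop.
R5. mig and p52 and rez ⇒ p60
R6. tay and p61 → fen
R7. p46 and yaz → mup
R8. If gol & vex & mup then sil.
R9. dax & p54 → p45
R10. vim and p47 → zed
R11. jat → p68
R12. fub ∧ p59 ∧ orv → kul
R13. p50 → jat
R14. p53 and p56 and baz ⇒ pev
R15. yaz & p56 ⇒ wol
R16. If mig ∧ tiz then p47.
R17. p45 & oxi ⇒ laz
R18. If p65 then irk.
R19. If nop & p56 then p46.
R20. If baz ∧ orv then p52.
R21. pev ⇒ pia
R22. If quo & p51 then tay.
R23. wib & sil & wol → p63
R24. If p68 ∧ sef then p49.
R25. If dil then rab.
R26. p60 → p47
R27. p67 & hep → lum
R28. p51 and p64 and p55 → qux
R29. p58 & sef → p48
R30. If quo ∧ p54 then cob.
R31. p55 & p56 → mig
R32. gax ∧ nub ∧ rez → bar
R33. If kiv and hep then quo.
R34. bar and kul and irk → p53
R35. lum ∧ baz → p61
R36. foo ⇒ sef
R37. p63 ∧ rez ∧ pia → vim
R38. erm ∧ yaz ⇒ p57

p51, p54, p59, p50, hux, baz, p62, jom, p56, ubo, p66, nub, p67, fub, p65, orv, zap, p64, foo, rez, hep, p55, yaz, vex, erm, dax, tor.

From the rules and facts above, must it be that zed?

No

Forward chaining from the given facts derives: kiv, p45, kul, jat, wol, irk, p52, lum, qux, mig, quo, p61, sef, p57, nop, p60, p68, p46, tay, p49, p47, cob, gol, fen, mup, sil, wib, p63.
The only rule concluding zed is R10, which needs vim; that is never established.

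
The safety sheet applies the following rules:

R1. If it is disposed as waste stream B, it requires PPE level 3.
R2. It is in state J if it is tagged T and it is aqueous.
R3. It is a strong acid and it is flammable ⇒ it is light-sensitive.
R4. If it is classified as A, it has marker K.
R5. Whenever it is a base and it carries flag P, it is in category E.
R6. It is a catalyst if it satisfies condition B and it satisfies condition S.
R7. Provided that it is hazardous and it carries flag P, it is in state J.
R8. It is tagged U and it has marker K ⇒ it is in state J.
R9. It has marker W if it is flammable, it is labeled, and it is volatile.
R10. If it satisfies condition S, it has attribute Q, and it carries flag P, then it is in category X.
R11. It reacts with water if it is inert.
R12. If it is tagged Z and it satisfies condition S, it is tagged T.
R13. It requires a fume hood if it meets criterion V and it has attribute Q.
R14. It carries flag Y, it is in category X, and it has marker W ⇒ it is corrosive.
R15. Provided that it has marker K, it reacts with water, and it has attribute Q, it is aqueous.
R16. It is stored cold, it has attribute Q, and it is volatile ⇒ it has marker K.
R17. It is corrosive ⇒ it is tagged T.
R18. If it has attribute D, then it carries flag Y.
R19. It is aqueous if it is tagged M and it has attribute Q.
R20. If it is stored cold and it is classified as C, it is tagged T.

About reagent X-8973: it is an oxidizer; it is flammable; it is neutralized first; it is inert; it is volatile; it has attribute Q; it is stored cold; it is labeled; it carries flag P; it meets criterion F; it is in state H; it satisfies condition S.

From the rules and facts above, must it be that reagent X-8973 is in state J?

Forward chaining from the given facts derives: has marker W, is in category X, reacts with water, has marker K, is aqueous.
Rules concluding "it is in state J": R2 needs "it is tagged T"; R7 needs "it is hazardous"; R8 needs "it is tagged U" — none of these are established.

No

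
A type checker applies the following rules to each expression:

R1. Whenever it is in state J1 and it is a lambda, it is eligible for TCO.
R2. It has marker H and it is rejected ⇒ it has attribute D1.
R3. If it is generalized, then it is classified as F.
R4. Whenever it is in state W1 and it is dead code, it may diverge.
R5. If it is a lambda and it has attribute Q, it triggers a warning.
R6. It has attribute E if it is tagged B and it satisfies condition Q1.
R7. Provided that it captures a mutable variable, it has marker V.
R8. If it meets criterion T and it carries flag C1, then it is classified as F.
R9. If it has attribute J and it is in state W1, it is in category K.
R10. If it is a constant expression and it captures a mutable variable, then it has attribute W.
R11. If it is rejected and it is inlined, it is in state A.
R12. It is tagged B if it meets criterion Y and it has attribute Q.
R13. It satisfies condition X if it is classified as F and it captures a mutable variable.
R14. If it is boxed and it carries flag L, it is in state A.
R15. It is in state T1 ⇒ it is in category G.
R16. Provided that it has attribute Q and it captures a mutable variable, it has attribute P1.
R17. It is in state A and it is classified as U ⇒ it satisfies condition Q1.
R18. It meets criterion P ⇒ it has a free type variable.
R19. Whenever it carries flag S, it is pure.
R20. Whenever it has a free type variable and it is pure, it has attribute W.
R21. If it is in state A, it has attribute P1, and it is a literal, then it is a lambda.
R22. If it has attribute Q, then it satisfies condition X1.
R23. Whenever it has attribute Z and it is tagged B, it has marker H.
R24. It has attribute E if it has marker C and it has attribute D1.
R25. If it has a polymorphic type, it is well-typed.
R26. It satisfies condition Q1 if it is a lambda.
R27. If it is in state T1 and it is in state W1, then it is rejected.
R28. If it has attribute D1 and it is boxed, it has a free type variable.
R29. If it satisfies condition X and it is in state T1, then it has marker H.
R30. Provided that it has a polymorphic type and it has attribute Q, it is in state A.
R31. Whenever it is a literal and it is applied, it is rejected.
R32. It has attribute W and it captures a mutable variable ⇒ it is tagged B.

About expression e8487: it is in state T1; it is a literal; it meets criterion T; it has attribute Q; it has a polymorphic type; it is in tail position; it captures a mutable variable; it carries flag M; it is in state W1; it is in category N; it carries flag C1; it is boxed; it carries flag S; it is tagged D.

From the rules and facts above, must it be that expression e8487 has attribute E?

Yes

By R8 (it meets criterion T, it carries flag C1): it is classified as F.
By R13 (it is classified as F, it captures a mutable variable): it satisfies condition X.
By R16 (it has attribute Q, it captures a mutable variable): it has attribute P1.
By R19 (it carries flag S): it is pure.
By R27 (it is in state T1, it is in state W1): it is rejected.
By R29 (it satisfies condition X, it is in state T1): it has marker H.
By R30 (it has a polymorphic type, it has attribute Q): it is in state A.
By R2 (it has marker H, it is rejected): it has attribute D1.
By R21 (it is in state A, it has attribute P1, it is a literal): it is a lambda.
By R26 (it is a lambda): it satisfies condition Q1.
By R28 (it has attribute D1, it is boxed): it has a free type variable.
By R20 (it has a free type variable, it is pure): it has attribute W.
By R32 (it has attribute W, it captures a mutable variable): it is tagged B.
By R6 (it is tagged B, it satisfies condition Q1): it has attribute E.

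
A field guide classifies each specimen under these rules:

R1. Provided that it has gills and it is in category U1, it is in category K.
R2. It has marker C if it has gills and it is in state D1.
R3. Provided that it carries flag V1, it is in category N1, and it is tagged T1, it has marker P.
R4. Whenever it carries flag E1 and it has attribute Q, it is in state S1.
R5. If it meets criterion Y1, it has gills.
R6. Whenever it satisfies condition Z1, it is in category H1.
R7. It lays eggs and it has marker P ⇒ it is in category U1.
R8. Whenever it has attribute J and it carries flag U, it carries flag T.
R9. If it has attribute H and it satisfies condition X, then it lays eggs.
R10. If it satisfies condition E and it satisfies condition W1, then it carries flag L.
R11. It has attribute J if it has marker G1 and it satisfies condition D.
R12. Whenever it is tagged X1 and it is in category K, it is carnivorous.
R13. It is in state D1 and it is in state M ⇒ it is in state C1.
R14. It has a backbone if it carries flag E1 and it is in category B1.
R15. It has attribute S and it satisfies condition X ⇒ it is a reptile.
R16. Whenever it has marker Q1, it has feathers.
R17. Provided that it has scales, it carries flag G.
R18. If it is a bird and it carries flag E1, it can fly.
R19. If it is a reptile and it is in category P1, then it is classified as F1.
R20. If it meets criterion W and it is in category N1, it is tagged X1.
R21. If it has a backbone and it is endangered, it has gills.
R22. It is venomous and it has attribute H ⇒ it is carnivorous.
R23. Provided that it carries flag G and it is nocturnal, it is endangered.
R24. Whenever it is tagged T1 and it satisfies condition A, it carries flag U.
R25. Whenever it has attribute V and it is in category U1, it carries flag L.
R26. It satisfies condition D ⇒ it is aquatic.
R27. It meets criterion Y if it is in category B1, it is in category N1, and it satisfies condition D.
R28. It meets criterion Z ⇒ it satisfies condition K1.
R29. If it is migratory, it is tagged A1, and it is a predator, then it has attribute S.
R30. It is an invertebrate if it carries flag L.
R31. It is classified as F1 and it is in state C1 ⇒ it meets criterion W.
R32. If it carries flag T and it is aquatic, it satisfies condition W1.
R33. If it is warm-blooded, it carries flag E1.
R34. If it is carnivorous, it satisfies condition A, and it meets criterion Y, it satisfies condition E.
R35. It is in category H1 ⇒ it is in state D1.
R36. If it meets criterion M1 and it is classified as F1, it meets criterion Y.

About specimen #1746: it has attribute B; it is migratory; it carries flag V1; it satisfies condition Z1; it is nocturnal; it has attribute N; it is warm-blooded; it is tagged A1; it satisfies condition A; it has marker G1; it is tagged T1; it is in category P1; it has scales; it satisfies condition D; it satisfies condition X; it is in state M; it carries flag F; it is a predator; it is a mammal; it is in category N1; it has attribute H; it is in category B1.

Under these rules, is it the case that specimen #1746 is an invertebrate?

Yes

By R3 (it carries flag V1, it is in category N1, it is tagged T1): it has marker P.
By R6 (it satisfies condition Z1): it is in category H1.
By R9 (it has attribute H, it satisfies condition X): it lays eggs.
By R11 (it has marker G1, it satisfies condition D): it has attribute J.
By R17 (it has scales): it carries flag G.
By R23 (it carries flag G, it is nocturnal): it is endangered.
By R24 (it is tagged T1, it satisfies condition A): it carries flag U.
By R26 (it satisfies condition D): it is aquatic.
By R27 (it is in category B1, it is in category N1, it satisfies condition D): it meets criterion Y.
By R29 (it is migratory, it is tagged A1, it is a predator): it has attribute S.
By R33 (it is warm-blooded): it carries flag E1.
By R35 (it is in category H1): it is in state D1.
By R7 (it lays eggs, it has marker P): it is in category U1.
By R8 (it has attribute J, it carries flag U): it carries flag T.
By R13 (it is in state D1, it is in state M): it is in state C1.
By R14 (it carries flag E1, it is in category B1): it has a backbone.
By R15 (it has attribute S, it satisfies condition X): it is a reptile.
By R19 (it is a reptile, it is in category P1): it is classified as F1.
By R21 (it has a backbone, it is endangered): it has gills.
By R31 (it is classified as F1, it is in state C1): it meets criterion W.
By R32 (it carries flag T, it is aquatic): it satisfies condition W1.
By R1 (it has gills, it is in category U1): it is in category K.
By R20 (it meets criterion W, it is in category N1): it is tagged X1.
By R12 (it is tagged X1, it is in category K): it is carnivorous.
By R34 (it is carnivorous, it satisfies condition A, it meets criterion Y): it satisfies condition E.
By R10 (it satisfies condition E, it satisfies condition W1): it carries flag L.
By R30 (it carries flag L): it is an invertebrate.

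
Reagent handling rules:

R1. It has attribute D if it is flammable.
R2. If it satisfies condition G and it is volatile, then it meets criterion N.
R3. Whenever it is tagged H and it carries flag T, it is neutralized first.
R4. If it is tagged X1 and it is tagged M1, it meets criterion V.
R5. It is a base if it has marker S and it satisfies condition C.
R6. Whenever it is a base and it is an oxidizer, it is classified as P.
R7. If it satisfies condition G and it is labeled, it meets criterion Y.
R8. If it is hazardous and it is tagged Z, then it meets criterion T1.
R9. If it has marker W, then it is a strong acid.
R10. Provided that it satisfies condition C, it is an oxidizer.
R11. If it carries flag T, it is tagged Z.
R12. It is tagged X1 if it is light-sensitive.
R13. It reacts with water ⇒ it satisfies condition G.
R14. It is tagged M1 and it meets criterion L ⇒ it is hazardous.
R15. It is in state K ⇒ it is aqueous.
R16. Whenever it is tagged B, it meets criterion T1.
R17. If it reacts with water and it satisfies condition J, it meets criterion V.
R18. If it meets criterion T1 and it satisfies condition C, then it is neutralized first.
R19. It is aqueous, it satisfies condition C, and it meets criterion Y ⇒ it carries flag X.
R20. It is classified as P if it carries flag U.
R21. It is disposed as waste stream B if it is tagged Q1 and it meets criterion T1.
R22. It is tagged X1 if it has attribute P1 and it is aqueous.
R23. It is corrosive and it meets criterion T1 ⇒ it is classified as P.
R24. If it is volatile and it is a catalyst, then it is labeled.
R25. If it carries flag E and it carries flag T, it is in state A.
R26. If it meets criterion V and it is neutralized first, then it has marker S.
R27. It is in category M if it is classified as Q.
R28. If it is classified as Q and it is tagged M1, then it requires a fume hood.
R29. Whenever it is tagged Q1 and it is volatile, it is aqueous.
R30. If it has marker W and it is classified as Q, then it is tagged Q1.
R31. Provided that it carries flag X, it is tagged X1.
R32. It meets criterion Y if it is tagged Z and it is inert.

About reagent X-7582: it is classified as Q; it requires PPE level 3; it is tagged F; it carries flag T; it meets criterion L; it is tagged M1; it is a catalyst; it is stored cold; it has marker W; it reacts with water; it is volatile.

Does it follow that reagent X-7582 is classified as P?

Forward chaining from the given facts derives: is a strong acid, is tagged Z, satisfies condition G, is hazardous, is labeled, is in category M, requires a fume hood, is tagged Q1, meets criterion N, meets criterion Y, meets criterion T1, is disposed as waste stream B, is aqueous.
Rules concluding "it is classified as P": R6 needs "it is a base"; R20 needs "it carries flag U"; R23 needs "it is corrosive" — none of these are established.

No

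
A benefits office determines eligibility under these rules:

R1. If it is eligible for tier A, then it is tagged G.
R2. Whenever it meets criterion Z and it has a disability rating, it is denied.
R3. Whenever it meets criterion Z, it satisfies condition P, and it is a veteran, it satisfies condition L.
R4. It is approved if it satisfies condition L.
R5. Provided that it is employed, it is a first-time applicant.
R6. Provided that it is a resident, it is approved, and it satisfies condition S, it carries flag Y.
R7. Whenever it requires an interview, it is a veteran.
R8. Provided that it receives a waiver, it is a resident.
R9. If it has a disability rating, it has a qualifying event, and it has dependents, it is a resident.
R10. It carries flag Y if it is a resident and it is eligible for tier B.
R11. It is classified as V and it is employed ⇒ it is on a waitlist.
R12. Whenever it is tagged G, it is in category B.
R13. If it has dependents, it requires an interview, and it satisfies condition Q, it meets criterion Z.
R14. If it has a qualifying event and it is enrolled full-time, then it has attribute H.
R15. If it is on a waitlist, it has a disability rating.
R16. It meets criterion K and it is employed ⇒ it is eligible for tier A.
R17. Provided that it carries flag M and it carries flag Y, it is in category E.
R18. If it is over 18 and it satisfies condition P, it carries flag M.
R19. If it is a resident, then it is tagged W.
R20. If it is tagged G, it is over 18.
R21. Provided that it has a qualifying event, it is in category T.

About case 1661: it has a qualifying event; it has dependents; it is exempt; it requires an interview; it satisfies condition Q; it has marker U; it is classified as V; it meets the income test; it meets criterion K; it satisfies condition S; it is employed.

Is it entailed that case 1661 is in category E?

Forward chaining from the given facts derives: is a first-time applicant, is a veteran, is on a waitlist, meets criterion Z, has a disability rating, is eligible for tier A, is in category T, is tagged G, is denied, is a resident, is in category B, is tagged W, is over 18.
The only rule concluding "it is in category E" is R17, which needs "it carries flag M"; that is never established.

No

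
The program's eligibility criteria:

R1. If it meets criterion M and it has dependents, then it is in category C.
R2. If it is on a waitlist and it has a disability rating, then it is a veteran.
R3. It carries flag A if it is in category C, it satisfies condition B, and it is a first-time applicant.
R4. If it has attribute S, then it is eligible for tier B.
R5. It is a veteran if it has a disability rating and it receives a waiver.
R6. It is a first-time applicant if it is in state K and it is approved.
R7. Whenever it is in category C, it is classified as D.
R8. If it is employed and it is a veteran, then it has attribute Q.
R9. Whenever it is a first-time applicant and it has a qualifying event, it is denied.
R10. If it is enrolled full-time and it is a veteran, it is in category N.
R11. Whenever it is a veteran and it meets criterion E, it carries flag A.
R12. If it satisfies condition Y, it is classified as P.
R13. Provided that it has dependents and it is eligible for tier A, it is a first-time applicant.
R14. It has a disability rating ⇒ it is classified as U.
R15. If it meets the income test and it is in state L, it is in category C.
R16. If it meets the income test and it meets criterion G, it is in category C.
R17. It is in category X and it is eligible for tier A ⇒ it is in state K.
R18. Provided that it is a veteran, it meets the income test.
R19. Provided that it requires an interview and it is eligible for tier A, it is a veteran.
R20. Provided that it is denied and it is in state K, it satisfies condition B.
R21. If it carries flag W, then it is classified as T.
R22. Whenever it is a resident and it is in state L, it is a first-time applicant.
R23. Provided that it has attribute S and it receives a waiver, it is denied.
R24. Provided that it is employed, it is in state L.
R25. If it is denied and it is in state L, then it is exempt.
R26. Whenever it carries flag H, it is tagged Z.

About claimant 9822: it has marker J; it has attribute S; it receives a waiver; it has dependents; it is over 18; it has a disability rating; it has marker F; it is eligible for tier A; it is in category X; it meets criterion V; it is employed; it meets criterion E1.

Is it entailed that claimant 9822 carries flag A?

By R5 (it has a disability rating, it receives a waiver): it is a veteran.
By R13 (it has dependents, it is eligible for tier A): it is a first-time applicant.
By R17 (it is in category X, it is eligible for tier A): it is in state K.
By R18 (it is a veteran): it meets the income test.
By R23 (it has attribute S, it receives a waiver): it is denied.
By R24 (it is employed): it is in state L.
By R15 (it meets the income test, it is in state L): it is in category C.
By R20 (it is denied, it is in state K): it satisfies condition B.
By R3 (it is in category C, it satisfies condition B, it is a first-time applicant): it carries flag A.

Yes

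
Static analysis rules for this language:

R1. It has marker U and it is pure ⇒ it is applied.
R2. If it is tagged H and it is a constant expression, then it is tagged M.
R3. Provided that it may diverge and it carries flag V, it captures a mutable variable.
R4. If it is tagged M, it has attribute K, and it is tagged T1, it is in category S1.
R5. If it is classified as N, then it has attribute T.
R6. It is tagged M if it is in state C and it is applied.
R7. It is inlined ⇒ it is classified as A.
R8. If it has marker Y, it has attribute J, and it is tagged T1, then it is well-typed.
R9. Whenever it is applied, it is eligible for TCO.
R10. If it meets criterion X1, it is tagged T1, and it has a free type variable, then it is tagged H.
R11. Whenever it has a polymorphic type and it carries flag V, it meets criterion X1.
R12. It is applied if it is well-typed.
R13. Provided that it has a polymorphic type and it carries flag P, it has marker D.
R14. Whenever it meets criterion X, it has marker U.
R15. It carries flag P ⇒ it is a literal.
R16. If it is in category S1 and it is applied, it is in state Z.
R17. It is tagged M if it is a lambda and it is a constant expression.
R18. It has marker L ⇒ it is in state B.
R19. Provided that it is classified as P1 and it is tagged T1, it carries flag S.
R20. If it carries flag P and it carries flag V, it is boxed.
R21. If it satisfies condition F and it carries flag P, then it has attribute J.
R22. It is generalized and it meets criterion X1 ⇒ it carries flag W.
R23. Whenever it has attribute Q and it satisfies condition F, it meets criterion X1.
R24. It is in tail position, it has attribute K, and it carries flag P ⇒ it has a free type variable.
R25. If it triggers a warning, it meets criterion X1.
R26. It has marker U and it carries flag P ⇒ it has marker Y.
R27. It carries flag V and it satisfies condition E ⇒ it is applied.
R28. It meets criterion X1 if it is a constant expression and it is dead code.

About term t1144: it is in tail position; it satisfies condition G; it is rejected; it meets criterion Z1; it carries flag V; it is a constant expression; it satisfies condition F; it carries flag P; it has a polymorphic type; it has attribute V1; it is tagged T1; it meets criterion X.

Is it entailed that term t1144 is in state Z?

No

Forward chaining from the given facts derives: meets criterion X1, has marker D, has marker U, is a literal, is boxed, has attribute J, has marker Y, is well-typed, is applied, is eligible for TCO.
The only rule concluding "it is in state Z" is R16, which needs "it is in category S1"; that is never established.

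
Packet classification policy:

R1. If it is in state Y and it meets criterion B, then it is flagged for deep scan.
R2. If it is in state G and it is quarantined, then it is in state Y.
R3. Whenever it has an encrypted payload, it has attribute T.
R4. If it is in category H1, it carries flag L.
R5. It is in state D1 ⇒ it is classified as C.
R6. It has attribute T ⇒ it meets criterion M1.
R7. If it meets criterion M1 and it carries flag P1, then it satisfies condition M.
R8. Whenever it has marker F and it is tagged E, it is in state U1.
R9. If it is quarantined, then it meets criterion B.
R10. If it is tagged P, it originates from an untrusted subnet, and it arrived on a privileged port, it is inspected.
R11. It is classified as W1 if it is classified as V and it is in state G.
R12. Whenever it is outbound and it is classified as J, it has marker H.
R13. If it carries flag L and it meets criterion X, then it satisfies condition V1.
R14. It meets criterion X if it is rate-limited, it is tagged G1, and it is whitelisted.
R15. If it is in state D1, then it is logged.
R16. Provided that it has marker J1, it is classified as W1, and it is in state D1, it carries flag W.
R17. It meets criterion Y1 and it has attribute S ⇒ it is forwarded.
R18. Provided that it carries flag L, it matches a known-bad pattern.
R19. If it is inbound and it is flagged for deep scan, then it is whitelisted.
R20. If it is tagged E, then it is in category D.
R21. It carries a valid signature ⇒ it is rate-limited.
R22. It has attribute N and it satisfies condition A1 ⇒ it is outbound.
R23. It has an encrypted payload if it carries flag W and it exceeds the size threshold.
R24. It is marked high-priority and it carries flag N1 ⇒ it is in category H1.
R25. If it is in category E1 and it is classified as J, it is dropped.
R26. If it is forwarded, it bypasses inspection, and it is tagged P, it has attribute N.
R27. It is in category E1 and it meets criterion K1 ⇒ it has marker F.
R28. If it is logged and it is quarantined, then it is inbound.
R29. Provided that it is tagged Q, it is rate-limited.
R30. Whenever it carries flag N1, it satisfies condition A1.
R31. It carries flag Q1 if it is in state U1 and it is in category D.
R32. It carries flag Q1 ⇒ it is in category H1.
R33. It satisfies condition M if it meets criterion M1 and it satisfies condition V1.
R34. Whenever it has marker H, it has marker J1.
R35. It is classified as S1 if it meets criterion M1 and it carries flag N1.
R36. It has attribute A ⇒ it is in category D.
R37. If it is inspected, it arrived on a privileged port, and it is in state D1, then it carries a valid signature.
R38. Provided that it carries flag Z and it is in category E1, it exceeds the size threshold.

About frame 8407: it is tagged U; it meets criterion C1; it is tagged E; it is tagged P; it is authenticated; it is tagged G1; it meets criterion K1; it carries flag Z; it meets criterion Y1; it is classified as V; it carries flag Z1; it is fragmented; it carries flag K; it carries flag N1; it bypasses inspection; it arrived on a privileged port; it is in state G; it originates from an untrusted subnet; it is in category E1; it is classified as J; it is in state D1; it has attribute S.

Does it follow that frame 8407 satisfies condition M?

No

Forward chaining from the given facts derives: is classified as C, is inspected, is classified as W1, is logged, is forwarded, is in category D, is dropped, has attribute N, has marker F, satisfies condition A1, carries a valid signature, exceeds the size threshold, is in state U1, is rate-limited, is outbound, carries flag Q1, is in category H1, carries flag L, has marker H, matches a known-bad pattern, has marker J1, carries flag W, has an encrypted payload, has attribute T, meets criterion M1, is classified as S1.
Rules concluding "it satisfies condition M": R7 needs "it carries flag P1"; R33 needs "it satisfies condition V1" — none of these are established.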